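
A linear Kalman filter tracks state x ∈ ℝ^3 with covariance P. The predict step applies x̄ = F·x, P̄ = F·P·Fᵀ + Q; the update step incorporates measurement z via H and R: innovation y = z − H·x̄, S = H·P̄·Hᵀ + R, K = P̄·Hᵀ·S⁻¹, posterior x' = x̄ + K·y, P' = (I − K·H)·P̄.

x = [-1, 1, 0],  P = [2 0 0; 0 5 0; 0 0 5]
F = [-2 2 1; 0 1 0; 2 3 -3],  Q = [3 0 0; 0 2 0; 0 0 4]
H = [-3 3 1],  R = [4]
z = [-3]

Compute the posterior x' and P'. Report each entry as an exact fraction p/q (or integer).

x̄ = F·x = [4, 1, 1]
P̄ = F·P·Fᵀ + Q = [36 10 7; 10 7 15; 7 15 102]
y = z − H·x̄ = [5]
S = H·P̄·Hᵀ + R = [361]
K = P̄·Hᵀ·S⁻¹ = [-71/361; 6/361; 126/361]
x' = x̄ + K·y = [1089/361, 391/361, 991/361]
P' = (I − K·H)·P̄ = [7955/361 4036/361 11473/361; 4036/361 2491/361 4659/361; 11473/361 4659/361 20946/361]

x' = [1089/361, 391/361, 991/361]
P' = [7955/361 4036/361 11473/361; 4036/361 2491/361 4659/361; 11473/361 4659/361 20946/361]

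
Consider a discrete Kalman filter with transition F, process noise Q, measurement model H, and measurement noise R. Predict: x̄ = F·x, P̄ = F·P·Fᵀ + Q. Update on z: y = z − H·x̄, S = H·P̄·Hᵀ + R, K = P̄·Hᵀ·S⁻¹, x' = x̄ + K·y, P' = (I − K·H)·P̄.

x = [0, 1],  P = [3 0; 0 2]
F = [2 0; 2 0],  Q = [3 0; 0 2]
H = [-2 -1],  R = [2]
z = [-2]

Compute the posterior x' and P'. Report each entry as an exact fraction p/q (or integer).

x' = [21/31, 19/31]
P' = [24/31 -27/31; -27/31 73/31]

x̄ = F·x = [0, 0]
P̄ = F·P·Fᵀ + Q = [15 12; 12 14]
y = z − H·x̄ = [-2]
S = H·P̄·Hᵀ + R = [124]
K = P̄·Hᵀ·S⁻¹ = [-21/62; -19/62]
x' = x̄ + K·y = [21/31, 19/31]
P' = (I − K·H)·P̄ = [24/31 -27/31; -27/31 73/31]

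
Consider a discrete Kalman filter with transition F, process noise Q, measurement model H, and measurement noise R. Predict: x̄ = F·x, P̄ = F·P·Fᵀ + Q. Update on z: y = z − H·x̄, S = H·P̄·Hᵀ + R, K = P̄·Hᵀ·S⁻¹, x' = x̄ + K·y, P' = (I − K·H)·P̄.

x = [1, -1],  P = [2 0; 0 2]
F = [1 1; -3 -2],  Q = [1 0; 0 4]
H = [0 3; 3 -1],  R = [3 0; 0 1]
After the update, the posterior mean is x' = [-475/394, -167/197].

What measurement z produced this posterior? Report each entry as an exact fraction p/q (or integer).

z = [-3, -3]

x̄ = F·x = [0, -1]
P̄ = F·P·Fᵀ + Q = [5 -10; -10 30]
S = H·P̄·Hᵀ + R = [273 -180; -180 136]
K = P̄·Hᵀ·S⁻¹ = [35/394 475/1576; 60/197 -15/394]
x' − x̄ = [-475/394, 30/197] = K·y
y = (KᵀK)⁻¹·Kᵀ·(x' − x̄) = [0, -4]
z = y + H·x̄ = [0, -4] + [-3, 1] = [-3, -3]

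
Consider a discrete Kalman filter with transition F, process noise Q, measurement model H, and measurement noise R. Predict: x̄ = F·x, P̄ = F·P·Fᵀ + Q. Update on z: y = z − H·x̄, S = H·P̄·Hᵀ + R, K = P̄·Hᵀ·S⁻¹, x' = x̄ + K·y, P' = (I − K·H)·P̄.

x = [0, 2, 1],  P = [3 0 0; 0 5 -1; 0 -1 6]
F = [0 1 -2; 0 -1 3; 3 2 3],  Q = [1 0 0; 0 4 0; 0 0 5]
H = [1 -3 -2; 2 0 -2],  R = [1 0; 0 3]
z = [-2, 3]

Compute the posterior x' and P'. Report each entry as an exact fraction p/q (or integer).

x' = [2623/56522, 168349/113044, -35245/28261]
P' = [154827/28261 -119501/56522 163659/28261; -119501/56522 138041/113044 -75973/28261; 163659/28261 -75973/28261 192618/28261]

x̄ = F·x = [0, 1, 7]
P̄ = F·P·Fᵀ + Q = [34 -46 -25; -46 69 41; -25 41 94]
y = z − H·x̄ = [15, 17]
S = H·P̄·Hᵀ + R = [1900 1116; 1116 715]
K = P̄·Hᵀ·S⁻¹ = [13521/56522 -5888/28261; -45341/113044 10815/28261; 6342/28261 -19306/28261]
x' = x̄ + K·y = [2623/56522, 168349/113044, -35245/28261]
P' = (I − K·H)·P̄ = [154827/28261 -119501/56522 163659/28261; -119501/56522 138041/113044 -75973/28261; 163659/28261 -75973/28261 192618/28261]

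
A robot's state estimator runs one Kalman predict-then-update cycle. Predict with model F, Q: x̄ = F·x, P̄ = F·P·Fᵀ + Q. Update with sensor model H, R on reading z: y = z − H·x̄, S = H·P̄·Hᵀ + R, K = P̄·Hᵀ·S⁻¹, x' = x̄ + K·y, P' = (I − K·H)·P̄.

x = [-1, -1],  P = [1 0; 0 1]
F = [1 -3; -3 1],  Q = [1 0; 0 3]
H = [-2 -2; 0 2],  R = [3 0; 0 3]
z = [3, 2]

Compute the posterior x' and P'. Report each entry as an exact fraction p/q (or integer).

x' = [-3920/2021, 1712/2021]
P' = [2667/2021 -1338/2021; -1338/2021 1401/2021]

x̄ = F·x = [2, 2]
P̄ = F·P·Fᵀ + Q = [11 -6; -6 13]
y = z − H·x̄ = [11, -2]
S = H·P̄·Hᵀ + R = [51 -28; -28 55]
K = P̄·Hᵀ·S⁻¹ = [-886/2021 -892/2021; -42/2021 934/2021]
x' = x̄ + K·y = [-3920/2021, 1712/2021]
P' = (I − K·H)·P̄ = [2667/2021 -1338/2021; -1338/2021 1401/2021]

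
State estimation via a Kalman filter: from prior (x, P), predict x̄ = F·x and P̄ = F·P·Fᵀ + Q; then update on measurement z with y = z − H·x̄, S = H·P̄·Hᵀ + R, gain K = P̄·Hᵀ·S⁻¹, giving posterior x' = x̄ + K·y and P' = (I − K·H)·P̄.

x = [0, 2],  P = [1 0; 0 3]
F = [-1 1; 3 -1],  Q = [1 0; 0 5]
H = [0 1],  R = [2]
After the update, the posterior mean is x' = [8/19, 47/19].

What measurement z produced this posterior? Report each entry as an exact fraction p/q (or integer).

z = [3]

x̄ = F·x = [2, -2]
P̄ = F·P·Fᵀ + Q = [5 -6; -6 17]
S = H·P̄·Hᵀ + R = [19]
K = P̄·Hᵀ·S⁻¹ = [-6/19; 17/19]
x' − x̄ = [-30/19, 85/19] = K·y
y = (KᵀK)⁻¹·Kᵀ·(x' − x̄) = [5]
z = y + H·x̄ = [5] + [-2] = [3]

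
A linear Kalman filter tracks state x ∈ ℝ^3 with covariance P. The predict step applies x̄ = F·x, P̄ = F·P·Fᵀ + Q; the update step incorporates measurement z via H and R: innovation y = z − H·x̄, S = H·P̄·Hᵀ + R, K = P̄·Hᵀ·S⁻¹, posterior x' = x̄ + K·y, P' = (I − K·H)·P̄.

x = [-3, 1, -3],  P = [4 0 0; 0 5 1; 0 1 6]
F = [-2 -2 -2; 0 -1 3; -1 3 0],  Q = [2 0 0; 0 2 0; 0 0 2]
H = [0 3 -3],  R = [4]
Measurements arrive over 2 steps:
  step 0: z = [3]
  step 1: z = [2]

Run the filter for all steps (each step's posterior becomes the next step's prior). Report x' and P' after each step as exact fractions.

step 0: x̄ = F·x = [10, -10, 6]
step 0: P̄ = F·P·Fᵀ + Q = [70 -30 -28; -30 55 -6; -28 -6 51]
step 0: y = z − H·x̄ = [51]
step 0: S = H·P̄·Hᵀ + R = [1066]
step 0: K = P̄·Hᵀ·S⁻¹ = [-3/533; 183/1066; -171/1066]
step 0: x' = x̄ + K·y = [5177/533, -1327/1066, -2325/1066]
step 0: P' = (I − K·H)·P̄ = [37292/533 -15441/533 -15437/533; -15441/533 25141/1066 24897/1066; -15437/533 24897/1066 25125/1066]
step 1: x̄ = F·x = [-6702/533, -2824/533, -14335/1066]
step 1: P̄ = F·P·Fᵀ + Q = [103330/533 -38288/533 -44640/533; -38288/533 52008/533 105195/533; -44640/533 105195/533 488277/1066]
step 1: y = z − H·x̄ = [-23929/1066]
step 1: S = H·P̄·Hᵀ + R = [1547881/1066]
step 1: K = P̄·Hᵀ·S⁻¹ = [38112/1547881; -319122/1547881; -833661/1547881]
step 1: x' = x̄ + K·y = [-20318742/1547881, -1037675/1547881, -2101501/1547881]
step 1: P' = (I − K·H)·P̄ = [298717226/1547881 -99782512/1547881 -99833328/1547881; -99782512/1547881 55502382/1547881 55927878/1547881; -99833328/1547881 55927878/1547881 57039426/1547881]

step 0: x' = [5177/533, -1327/1066, -2325/1066], P' = [37292/533 -15441/533 -15437/533; -15441/533 25141/1066 24897/1066; -15437/533 24897/1066 25125/1066]
step 1: x' = [-20318742/1547881, -1037675/1547881, -2101501/1547881], P' = [298717226/1547881 -99782512/1547881 -99833328/1547881; -99782512/1547881 55502382/1547881 55927878/1547881; -99833328/1547881 55927878/1547881 57039426/1547881]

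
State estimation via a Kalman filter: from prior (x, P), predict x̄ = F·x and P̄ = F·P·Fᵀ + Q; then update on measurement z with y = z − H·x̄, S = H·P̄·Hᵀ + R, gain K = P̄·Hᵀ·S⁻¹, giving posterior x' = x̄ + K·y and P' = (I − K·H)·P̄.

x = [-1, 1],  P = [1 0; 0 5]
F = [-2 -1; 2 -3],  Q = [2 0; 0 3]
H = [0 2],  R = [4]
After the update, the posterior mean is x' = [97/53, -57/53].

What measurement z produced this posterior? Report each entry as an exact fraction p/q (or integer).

z = [-2]

x̄ = F·x = [1, -5]
P̄ = F·P·Fᵀ + Q = [11 11; 11 52]
S = H·P̄·Hᵀ + R = [212]
K = P̄·Hᵀ·S⁻¹ = [11/106; 26/53]
x' − x̄ = [44/53, 208/53] = K·y
y = (KᵀK)⁻¹·Kᵀ·(x' − x̄) = [8]
z = y + H·x̄ = [8] + [-10] = [-2]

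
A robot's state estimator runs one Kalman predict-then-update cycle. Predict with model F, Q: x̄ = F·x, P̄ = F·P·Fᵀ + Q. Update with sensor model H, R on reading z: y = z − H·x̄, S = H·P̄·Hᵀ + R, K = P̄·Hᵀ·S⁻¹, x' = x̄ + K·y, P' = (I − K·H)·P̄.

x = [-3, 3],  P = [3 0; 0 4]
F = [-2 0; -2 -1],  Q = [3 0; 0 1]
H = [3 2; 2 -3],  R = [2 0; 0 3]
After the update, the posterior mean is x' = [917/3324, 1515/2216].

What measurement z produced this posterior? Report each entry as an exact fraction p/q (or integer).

z = [2, -2]

x̄ = F·x = [6, 3]
P̄ = F·P·Fᵀ + Q = [15 12; 12 17]
S = H·P̄·Hᵀ + R = [349 -72; -72 72]
K = P̄·Hᵀ·S⁻¹ = [63/277 479/3324; 43/277 -487/2216]
x' − x̄ = [-19027/3324, -5133/2216] = K·y
y = (KᵀK)⁻¹·Kᵀ·(x' − x̄) = [-22, -5]
z = y + H·x̄ = [-22, -5] + [24, 3] = [2, -2]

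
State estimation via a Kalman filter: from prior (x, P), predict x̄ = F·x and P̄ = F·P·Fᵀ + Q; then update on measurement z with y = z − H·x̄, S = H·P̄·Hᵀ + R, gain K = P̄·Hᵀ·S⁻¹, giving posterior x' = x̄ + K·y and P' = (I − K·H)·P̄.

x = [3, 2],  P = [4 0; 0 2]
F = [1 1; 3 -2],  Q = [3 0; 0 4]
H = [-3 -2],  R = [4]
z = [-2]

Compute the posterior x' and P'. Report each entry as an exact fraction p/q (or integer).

x' = [876/373, -895/373]
P' = [1508/373 -2176/373; -2176/373 3504/373]

x̄ = F·x = [5, 5]
P̄ = F·P·Fᵀ + Q = [9 8; 8 48]
y = z − H·x̄ = [23]
S = H·P̄·Hᵀ + R = [373]
K = P̄·Hᵀ·S⁻¹ = [-43/373; -120/373]
x' = x̄ + K·y = [876/373, -895/373]
P' = (I − K·H)·P̄ = [1508/373 -2176/373; -2176/373 3504/373]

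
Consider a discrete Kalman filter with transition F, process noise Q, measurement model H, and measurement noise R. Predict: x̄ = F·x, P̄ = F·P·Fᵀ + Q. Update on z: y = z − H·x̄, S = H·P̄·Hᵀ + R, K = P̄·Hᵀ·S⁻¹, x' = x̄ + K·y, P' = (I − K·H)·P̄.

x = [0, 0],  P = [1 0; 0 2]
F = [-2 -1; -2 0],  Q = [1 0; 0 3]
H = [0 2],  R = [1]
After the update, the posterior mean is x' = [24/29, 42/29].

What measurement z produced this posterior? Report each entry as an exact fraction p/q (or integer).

z = [3]

x̄ = F·x = [0, 0]
P̄ = F·P·Fᵀ + Q = [7 4; 4 7]
S = H·P̄·Hᵀ + R = [29]
K = P̄·Hᵀ·S⁻¹ = [8/29; 14/29]
x' − x̄ = [24/29, 42/29] = K·y
y = (KᵀK)⁻¹·Kᵀ·(x' − x̄) = [3]
z = y + H·x̄ = [3] + [0] = [3]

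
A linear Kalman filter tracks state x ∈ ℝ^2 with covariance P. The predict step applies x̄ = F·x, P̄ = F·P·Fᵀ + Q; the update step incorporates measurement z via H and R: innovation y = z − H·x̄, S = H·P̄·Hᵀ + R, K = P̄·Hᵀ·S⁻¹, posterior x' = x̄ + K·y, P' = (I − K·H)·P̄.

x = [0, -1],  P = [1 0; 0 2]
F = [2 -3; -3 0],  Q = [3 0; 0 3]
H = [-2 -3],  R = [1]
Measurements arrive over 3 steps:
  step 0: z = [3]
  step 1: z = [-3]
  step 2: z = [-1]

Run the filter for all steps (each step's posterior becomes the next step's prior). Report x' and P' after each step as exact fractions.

step 0: x' = [123/137, -216/137], P' = [2401/137 -1590/137; -1590/137 1068/137]
step 1: x' = [24342/2851, -13347/2851], P' = [1859695/8553 -414236/2851; -414236/2851 277116/2851]
step 2: x' = [-45554443/2200543, 31058664/2200543], P' = [1435459789/2200543 -959409690/2200543; -959409690/2200543 641474346/2200543]

step 0: x̄ = F·x = [3, 0]
step 0: P̄ = F·P·Fᵀ + Q = [25 -6; -6 12]
step 0: y = z − H·x̄ = [9]
step 0: S = H·P̄·Hᵀ + R = [137]
step 0: K = P̄·Hᵀ·S⁻¹ = [-32/137; -24/137]
step 0: x' = x̄ + K·y = [123/137, -216/137]
step 0: P' = (I − K·H)·P̄ = [2401/137 -1590/137; -1590/137 1068/137]
step 1: x̄ = F·x = [894/137, -369/137]
step 1: P̄ = F·P·Fᵀ + Q = [38707/137 -28716/137; -28716/137 22020/137]
step 1: y = z − H·x̄ = [270/137]
step 1: S = H·P̄·Hᵀ + R = [8553/137]
step 1: K = P̄·Hᵀ·S⁻¹ = [8734/8553; -2876/2851]
step 1: x' = x̄ + K·y = [24342/2851, -13347/2851]
step 1: P' = (I − K·H)·P̄ = [1859695/8553 -414236/2851; -414236/2851 277116/2851]
step 2: x̄ = F·x = [88725/2851, -73026/2851]
step 2: P̄ = F·P·Fᵀ + Q = [29859067/8553 -7447514/2851; -7447514/2851 5587638/2851]
step 2: y = z − H·x̄ = [-44479/2851]
step 2: S = H·P̄·Hᵀ + R = [2200543/8553]
step 2: K = P̄·Hᵀ·S⁻¹ = [7309492/2200543; -5603658/2200543]
step 2: x' = x̄ + K·y = [-45554443/2200543, 31058664/2200543]
step 2: P' = (I − K·H)·P̄ = [1435459789/2200543 -959409690/2200543; -959409690/2200543 641474346/2200543]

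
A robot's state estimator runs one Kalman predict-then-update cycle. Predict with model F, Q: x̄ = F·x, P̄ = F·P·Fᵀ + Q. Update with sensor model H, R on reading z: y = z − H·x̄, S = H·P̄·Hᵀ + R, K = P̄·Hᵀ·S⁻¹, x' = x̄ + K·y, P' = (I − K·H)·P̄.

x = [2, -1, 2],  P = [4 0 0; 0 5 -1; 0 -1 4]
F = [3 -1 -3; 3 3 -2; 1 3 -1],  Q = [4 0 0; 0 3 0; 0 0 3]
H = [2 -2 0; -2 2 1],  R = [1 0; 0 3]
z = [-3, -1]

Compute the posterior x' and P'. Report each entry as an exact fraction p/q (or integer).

x̄ = F·x = [1, -1, -3]
P̄ = F·P·Fᵀ + Q = [75 52 17; 52 112 74; 17 74 62]
y = z − H·x̄ = [-7, 6]
S = H·P̄·Hᵀ + R = [333 -446; -446 625]
K = P̄·Hᵀ·S⁻¹ = [15816/9209 10859/9209; 11524/9209 11082/9209; 7246/9209 7764/9209]
x' = x̄ + K·y = [-36349/9209, -23385/9209, -31765/9209]
P' = (I − K·H)·P̄ = [278050/9209 270142/9209 48393/9209; 270142/9209 264380/9209 44770/9209; 48393/9209 44770/9209 30538/9209]

x' = [-36349/9209, -23385/9209, -31765/9209]
P' = [278050/9209 270142/9209 48393/9209; 270142/9209 264380/9209 44770/9209; 48393/9209 44770/9209 30538/9209]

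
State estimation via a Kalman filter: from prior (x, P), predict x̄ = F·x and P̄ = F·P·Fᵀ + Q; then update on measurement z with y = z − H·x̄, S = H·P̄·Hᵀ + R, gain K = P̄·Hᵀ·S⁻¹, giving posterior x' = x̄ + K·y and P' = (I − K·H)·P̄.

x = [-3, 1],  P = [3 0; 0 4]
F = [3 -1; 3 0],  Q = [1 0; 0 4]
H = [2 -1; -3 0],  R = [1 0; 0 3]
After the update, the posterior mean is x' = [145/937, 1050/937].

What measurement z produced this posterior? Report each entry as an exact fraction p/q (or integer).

z = [-1, -1]

x̄ = F·x = [-10, -9]
P̄ = F·P·Fᵀ + Q = [32 27; 27 31]
S = H·P̄·Hᵀ + R = [52 -111; -111 291]
K = P̄·Hᵀ·S⁻¹ = [37/937 -295/937; -766/937 -553/937]
x' − x̄ = [9515/937, 9483/937] = K·y
y = (KᵀK)⁻¹·Kᵀ·(x' − x̄) = [10, -31]
z = y + H·x̄ = [10, -31] + [-11, 30] = [-1, -1]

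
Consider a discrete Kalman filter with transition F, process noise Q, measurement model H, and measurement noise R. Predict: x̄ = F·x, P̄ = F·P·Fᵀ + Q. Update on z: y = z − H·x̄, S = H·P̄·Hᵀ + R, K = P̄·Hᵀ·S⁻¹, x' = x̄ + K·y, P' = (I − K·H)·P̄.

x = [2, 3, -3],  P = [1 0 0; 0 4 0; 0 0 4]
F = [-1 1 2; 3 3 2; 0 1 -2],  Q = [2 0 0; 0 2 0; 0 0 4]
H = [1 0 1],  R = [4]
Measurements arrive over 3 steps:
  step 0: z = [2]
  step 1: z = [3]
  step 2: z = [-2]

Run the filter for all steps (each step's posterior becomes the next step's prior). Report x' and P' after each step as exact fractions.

step 0: x' = [-157/27, 67/9, 73/9], P' = [500/27 148/9 -152/9; 148/9 140/3 -40/3; -152/9 -40/3 56/3]
step 1: x' = [48718/2017, -18178/2017, -41711/2017], P' = [221172/2017 -184792/2017 -218744/2017; -184792/2017 330986/2017 198520/2017; -218744/2017 198520/2017 224168/2017]
step 2: x' = [-32169338/1152227, 44853458/1152227, 29702804/1152227], P' = [223209998/1152227 -217186498/1152227 -217863754/1152227; -217186498/1152227 323402208/1152227 221185682/1152227; -217863754/1152227 221185682/1152227 217110282/1152227]

step 0: x̄ = F·x = [-5, 9, 9]
step 0: P̄ = F·P·Fᵀ + Q = [23 25 -12; 25 63 -4; -12 -4 24]
step 0: y = z − H·x̄ = [-2]
step 0: S = H·P̄·Hᵀ + R = [27]
step 0: K = P̄·Hᵀ·S⁻¹ = [11/27; 7/9; 4/9]
step 0: x' = x̄ + K·y = [-157/27, 67/9, 73/9]
step 0: P' = (I − K·H)·P̄ = [500/27 148/9 -152/9; 148/9 140/3 -40/3; -152/9 -40/3 56/3]
step 1: x̄ = F·x = [796/27, 190/9, -79/9]
step 1: P̄ = F·P·Fᵀ + Q = [3326/27 -136/9 -704/9; -136/9 1790/3 808/3; -704/9 808/3 536/3]
step 1: y = z − H·x̄ = [-478/27]
step 1: S = H·P̄·Hᵀ + R = [4034/27]
step 1: K = P̄·Hᵀ·S⁻¹ = [607/2017; 3432/2017; 1356/2017]
step 1: x' = x̄ + K·y = [48718/2017, -18178/2017, -41711/2017]
step 1: P' = (I − K·H)·P̄ = [221172/2017 -184792/2017 -218744/2017; -184792/2017 330986/2017 198520/2017; -218744/2017 198520/2017 224168/2017]
step 2: x̄ = F·x = [-150318/2017, 8198/2017, 65244/2017]
step 2: P̄ = F·P·Fᵀ + Q = [3491504/2017 1939298/2017 -818382/2017; 1939298/2017 2301184/2017 60294/2017; -818382/2017 60294/2017 441646/2017]
step 2: y = z − H·x̄ = [81040/2017]
step 2: S = H·P̄·Hᵀ + R = [2304454/2017]
step 2: K = P̄·Hᵀ·S⁻¹ = [1336561/1152227; 999796/1152227; -188368/1152227]
step 2: x' = x̄ + K·y = [-32169338/1152227, 44853458/1152227, 29702804/1152227]
step 2: P' = (I − K·H)·P̄ = [223209998/1152227 -217186498/1152227 -217863754/1152227; -217186498/1152227 323402208/1152227 221185682/1152227; -217863754/1152227 221185682/1152227 217110282/1152227]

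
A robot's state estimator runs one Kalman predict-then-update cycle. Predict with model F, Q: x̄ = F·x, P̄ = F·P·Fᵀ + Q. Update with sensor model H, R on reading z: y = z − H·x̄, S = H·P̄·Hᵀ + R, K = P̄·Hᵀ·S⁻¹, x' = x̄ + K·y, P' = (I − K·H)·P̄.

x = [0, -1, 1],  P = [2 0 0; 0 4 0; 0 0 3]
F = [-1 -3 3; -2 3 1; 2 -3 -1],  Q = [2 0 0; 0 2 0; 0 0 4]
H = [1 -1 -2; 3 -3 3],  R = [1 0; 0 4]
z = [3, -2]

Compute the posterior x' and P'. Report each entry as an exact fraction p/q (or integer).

x̄ = F·x = [6, -2, 2]
P̄ = F·P·Fᵀ + Q = [67 -23 23; -23 49 -47; 23 -47 51]
y = z − H·x̄ = [-1, -32]
S = H·P̄·Hᵀ + R = [87 -30; -30 3181]
K = P̄·Hᵀ·S⁻¹ = [150134/275847 10271/91949; 59272/275847 -10133/91949; -90902/275847 10207/91949]
x' = x̄ + K·y = [518932/275847, 361802/275847, -337276/275847]
P' = (I − K·H)·P̄ = [1430246/275847 1352812/275847 -36350/275847; 1352812/275847 1360076/275847 -33268/275847; -36350/275847 -33268/275847 43910/275847]

x' = [518932/275847, 361802/275847, -337276/275847]
P' = [1430246/275847 1352812/275847 -36350/275847; 1352812/275847 1360076/275847 -33268/275847; -36350/275847 -33268/275847 43910/275847]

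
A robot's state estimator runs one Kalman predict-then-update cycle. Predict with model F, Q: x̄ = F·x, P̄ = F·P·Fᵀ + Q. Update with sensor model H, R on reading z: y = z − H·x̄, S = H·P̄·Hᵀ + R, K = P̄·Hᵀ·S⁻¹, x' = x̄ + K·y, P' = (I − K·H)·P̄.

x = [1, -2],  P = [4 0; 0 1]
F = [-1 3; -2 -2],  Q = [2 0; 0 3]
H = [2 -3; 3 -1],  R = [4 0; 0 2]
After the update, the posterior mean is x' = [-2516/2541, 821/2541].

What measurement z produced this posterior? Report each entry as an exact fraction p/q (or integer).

z = [-3, -3]

x̄ = F·x = [-7, 2]
P̄ = F·P·Fᵀ + Q = [15 2; 2 23]
S = H·P̄·Hᵀ + R = [247 137; 137 148]
K = P̄·Hᵀ·S⁻¹ = [-2339/17787 7333/17787; -7291/17787 4706/17787]
x' − x̄ = [15271/2541, -4261/2541] = K·y
y = (KᵀK)⁻¹·Kᵀ·(x' − x̄) = [17, 20]
z = y + H·x̄ = [17, 20] + [-20, -23] = [-3, -3]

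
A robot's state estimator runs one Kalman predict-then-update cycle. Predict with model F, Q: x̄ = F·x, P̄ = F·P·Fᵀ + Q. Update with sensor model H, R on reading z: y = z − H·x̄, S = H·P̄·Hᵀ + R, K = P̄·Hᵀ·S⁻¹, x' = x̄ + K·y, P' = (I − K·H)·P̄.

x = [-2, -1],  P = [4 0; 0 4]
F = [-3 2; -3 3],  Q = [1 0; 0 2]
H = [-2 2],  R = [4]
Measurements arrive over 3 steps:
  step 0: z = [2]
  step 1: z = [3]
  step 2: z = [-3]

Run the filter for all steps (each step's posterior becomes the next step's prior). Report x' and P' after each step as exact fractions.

step 0: x̄ = F·x = [4, 3]
step 0: P̄ = F·P·Fᵀ + Q = [53 60; 60 74]
step 0: y = z − H·x̄ = [4]
step 0: S = H·P̄·Hᵀ + R = [32]
step 0: K = P̄·Hᵀ·S⁻¹ = [7/16; 7/8]
step 0: x' = x̄ + K·y = [23/4, 13/2]
step 0: P' = (I − K·H)·P̄ = [375/8 191/4; 191/4 99/2]
step 1: x̄ = F·x = [-17/4, 9/4]
step 1: P̄ = F·P·Fᵀ + Q = [383/8 21/8; 21/8 79/8]
step 1: y = z − H·x̄ = [-10]
step 1: S = H·P̄·Hᵀ + R = [214]
step 1: K = P̄·Hᵀ·S⁻¹ = [-181/428; 29/428]
step 1: x' = x̄ + K·y = [-9/428, 673/428]
step 1: P' = (I − K·H)·P̄ = [2055/214 937/107; 937/107 1903/214]
step 2: x̄ = F·x = [1373/428, 1023/214]
step 2: P̄ = F·P·Fᵀ + Q = [3833/214 1803/214; 1803/214 1159/107]
step 2: y = z − H·x̄ = [-1315/214]
step 2: S = H·P̄·Hᵀ + R = [5518/107]
step 2: K = P̄·Hᵀ·S⁻¹ = [-1015/2759; 515/5518]
step 2: x' = x̄ + K·y = [60351/11036, 46427/11036]
step 2: P' = (I − K·H)·P̄ = [60321/5518 56261/5518; 56261/5518 57291/5518]

step 0: x' = [23/4, 13/2], P' = [375/8 191/4; 191/4 99/2]
step 1: x' = [-9/428, 673/428], P' = [2055/214 937/107; 937/107 1903/214]
step 2: x' = [60351/11036, 46427/11036], P' = [60321/5518 56261/5518; 56261/5518 57291/5518]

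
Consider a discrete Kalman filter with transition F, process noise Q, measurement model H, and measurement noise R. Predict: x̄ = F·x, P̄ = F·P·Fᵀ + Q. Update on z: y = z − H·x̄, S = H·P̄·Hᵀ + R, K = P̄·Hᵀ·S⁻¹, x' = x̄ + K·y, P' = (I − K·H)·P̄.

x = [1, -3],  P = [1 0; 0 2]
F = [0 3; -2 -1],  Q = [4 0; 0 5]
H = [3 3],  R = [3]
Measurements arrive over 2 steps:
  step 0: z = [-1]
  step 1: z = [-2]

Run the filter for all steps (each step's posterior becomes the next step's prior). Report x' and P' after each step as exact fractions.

step 0: x' = [-13/4, 179/64], P' = [10 -39/4; -39/4 629/64]
step 1: x' = [-7283/7999, 4309/15998], P' = [31309/7999 -58731/15998; -58731/15998 30083/7999]

step 0: x̄ = F·x = [-9, 1]
step 0: P̄ = F·P·Fᵀ + Q = [22 -6; -6 11]
step 0: y = z − H·x̄ = [23]
step 0: S = H·P̄·Hᵀ + R = [192]
step 0: K = P̄·Hᵀ·S⁻¹ = [1/4; 5/64]
step 0: x' = x̄ + K·y = [-13/4, 179/64]
step 0: P' = (I − K·H)·P̄ = [10 -39/4; -39/4 629/64]
step 1: x̄ = F·x = [537/64, 237/64]
step 1: P̄ = F·P·Fᵀ + Q = [5917/64 1857/64; 1857/64 1013/64]
step 1: y = z − H·x̄ = [-1225/32]
step 1: S = H·P̄·Hᵀ + R = [23997/16]
step 1: K = P̄·Hᵀ·S⁻¹ = [3887/15998; 1435/15998]
step 1: x' = x̄ + K·y = [-7283/7999, 4309/15998]
step 1: P' = (I − K·H)·P̄ = [31309/7999 -58731/15998; -58731/15998 30083/7999]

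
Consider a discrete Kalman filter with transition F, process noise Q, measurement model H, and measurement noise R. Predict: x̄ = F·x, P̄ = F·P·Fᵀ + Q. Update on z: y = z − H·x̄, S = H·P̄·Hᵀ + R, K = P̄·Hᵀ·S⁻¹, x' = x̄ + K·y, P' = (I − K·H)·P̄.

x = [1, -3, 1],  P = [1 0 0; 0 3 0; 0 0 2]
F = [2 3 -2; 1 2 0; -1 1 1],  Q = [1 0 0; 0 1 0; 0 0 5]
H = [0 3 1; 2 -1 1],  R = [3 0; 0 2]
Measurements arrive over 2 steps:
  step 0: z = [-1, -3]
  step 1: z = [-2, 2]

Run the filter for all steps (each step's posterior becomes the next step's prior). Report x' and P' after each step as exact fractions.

step 0: x' = [-10026/7505, -1414/7505, -4727/7505], P' = [26339/7505 11311/7505 -33177/7505; 11311/7505 6889/7505 -15063/7505; -33177/7505 -15063/7505 49911/7505]
step 1: x' = [5784455/8644737, -35859631/51868422, -488683/17289474], P' = [12505908/2881579 16150492/8644737 -15730202/2881579; 16150492/8644737 54979315/51868422 -42599609/17289474; -15730202/2881579 -42599609/17289474 45616303/5763158]

step 0: x̄ = F·x = [-9, -5, -3]
step 0: P̄ = F·P·Fᵀ + Q = [40 20 3; 20 14 5; 3 5 11]
step 0: y = z − H·x̄ = [17, 13]
step 0: S = H·P̄·Hᵀ + R = [170 105; 105 109]
step 0: K = P̄·Hᵀ·S⁻¹ = [252/7505 819/1501; 1868/7505 67/1501; 1574/7505 -138/1501]
step 0: x' = x̄ + K·y = [-10026/7505, -1414/7505, -4727/7505]
step 0: P' = (I − K·H)·P̄ = [26339/7505 11311/7505 -33177/7505; 11311/7505 6889/7505 -15063/7505; -33177/7505 -15063/7505 49911/7505]
step 1: x̄ = F·x = [-2968/1501, -12854/7505, 777/1501]
step 1: P̄ = F·P·Fᵀ + Q = [191282/1501 59959/1501 -58183/1501; 59959/1501 106644/7505 -17435/1501; -58183/1501 -17435/1501 26854/1501]
step 1: y = z − H·x̄ = [19667/7505, 27951/7505]
step 1: S = H·P̄·Hᵀ + R = [593531/7505 856928/7505; 856928/7505 1893074/7505]
step 1: K = P̄·Hᵀ·S⁻¹ = [6890/141717 5847175/8644737; 101473/425151 5513881/51868422; 24727/141717 -4656953/17289474]
step 1: x' = x̄ + K·y = [5784455/8644737, -35859631/51868422, -488683/17289474]
step 1: P' = (I − K·H)·P̄ = [12505908/2881579 16150492/8644737 -15730202/2881579; 16150492/8644737 54979315/51868422 -42599609/17289474; -15730202/2881579 -42599609/17289474 45616303/5763158]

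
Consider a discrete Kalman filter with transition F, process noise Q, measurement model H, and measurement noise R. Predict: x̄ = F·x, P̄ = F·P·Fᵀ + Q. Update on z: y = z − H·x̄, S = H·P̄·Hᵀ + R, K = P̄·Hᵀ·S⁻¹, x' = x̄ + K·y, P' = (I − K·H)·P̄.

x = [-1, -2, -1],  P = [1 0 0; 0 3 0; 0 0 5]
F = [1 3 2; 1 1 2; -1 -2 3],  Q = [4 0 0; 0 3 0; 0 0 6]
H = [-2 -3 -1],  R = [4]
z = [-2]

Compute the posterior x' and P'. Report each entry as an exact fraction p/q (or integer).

x' = [-2784/1061, 107/1061, 7237/1061]
P' = [13147/1061 -1790/1061 -20104/1061; -1790/1061 1751/1061 -1017/1061; -20104/1061 -1017/1061 43879/1061]

x̄ = F·x = [-9, -5, 2]
P̄ = F·P·Fᵀ + Q = [52 30 11; 30 27 23; 11 23 64]
y = z − H·x̄ = [-33]
S = H·P̄·Hᵀ + R = [1061]
K = P̄·Hᵀ·S⁻¹ = [-205/1061; -164/1061; -155/1061]
x' = x̄ + K·y = [-2784/1061, 107/1061, 7237/1061]
P' = (I − K·H)·P̄ = [13147/1061 -1790/1061 -20104/1061; -1790/1061 1751/1061 -1017/1061; -20104/1061 -1017/1061 43879/1061]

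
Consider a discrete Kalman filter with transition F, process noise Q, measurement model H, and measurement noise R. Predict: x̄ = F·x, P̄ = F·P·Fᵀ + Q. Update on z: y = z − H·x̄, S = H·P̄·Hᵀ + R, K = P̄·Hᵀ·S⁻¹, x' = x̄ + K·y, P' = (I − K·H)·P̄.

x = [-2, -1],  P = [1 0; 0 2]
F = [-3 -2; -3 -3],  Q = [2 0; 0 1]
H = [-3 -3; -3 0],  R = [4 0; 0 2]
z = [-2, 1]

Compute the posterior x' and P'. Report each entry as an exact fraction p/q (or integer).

x' = [-313/1933, 7311/9665]
P' = [358/1933 -294/1933; -294/1933 5138/9665]

x̄ = F·x = [8, 9]
P̄ = F·P·Fᵀ + Q = [19 21; 21 28]
y = z − H·x̄ = [49, 25]
S = H·P̄·Hᵀ + R = [805 360; 360 173]
K = P̄·Hᵀ·S⁻¹ = [-48/1933 -537/1933; -2751/9665 441/1933]
x' = x̄ + K·y = [-313/1933, 7311/9665]
P' = (I − K·H)·P̄ = [358/1933 -294/1933; -294/1933 5138/9665]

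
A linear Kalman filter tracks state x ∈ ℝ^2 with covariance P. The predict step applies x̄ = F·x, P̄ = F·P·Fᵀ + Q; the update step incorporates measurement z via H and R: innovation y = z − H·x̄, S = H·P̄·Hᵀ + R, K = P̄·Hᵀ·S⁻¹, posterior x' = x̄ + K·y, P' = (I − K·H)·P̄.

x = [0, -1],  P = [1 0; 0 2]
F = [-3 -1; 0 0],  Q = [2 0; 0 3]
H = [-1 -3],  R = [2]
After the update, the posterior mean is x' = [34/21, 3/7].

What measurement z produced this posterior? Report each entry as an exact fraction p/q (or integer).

z = [-3]

x̄ = F·x = [1, 0]
P̄ = F·P·Fᵀ + Q = [13 0; 0 3]
S = H·P̄·Hᵀ + R = [42]
K = P̄·Hᵀ·S⁻¹ = [-13/42; -3/14]
x' − x̄ = [13/21, 3/7] = K·y
y = (KᵀK)⁻¹·Kᵀ·(x' − x̄) = [-2]
z = y + H·x̄ = [-2] + [-1] = [-3]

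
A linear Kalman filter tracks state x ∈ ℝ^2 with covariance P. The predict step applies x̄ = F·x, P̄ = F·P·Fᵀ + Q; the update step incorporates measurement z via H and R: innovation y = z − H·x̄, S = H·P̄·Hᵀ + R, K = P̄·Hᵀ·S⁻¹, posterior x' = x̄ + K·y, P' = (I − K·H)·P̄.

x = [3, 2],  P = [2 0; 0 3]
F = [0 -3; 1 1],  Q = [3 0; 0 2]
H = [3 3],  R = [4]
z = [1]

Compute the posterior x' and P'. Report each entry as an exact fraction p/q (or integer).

x' = [-114/25, 851/175]
P' = [183/25 -171/25; -171/25 1189/175]

x̄ = F·x = [-6, 5]
P̄ = F·P·Fᵀ + Q = [30 -9; -9 7]
y = z − H·x̄ = [4]
S = H·P̄·Hᵀ + R = [175]
K = P̄·Hᵀ·S⁻¹ = [9/25; -6/175]
x' = x̄ + K·y = [-114/25, 851/175]
P' = (I − K·H)·P̄ = [183/25 -171/25; -171/25 1189/175]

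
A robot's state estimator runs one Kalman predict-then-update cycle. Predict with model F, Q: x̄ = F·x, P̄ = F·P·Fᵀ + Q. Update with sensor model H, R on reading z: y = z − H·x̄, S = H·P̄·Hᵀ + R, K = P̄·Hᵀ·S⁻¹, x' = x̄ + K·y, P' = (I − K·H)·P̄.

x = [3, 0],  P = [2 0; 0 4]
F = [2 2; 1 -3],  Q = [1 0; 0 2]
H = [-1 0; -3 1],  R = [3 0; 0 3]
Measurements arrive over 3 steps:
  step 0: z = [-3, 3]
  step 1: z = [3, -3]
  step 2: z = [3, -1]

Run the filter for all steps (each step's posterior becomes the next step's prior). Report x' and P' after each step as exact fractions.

step 0: x' = [1293/613, 5499/613], P' = [675/613 1740/613; 1740/613 6120/613]
step 1: x' = [-402495/2402411, -7308825/2402411], P' = [1107240/2402411 1814499/2402411; 1814499/2402411 7737099/2402411]
step 2: x' = [482030457/3015816997, 1508511593/3015816997], P' = [1385528844/3015816997 2281406049/3015816997; 2281406049/3015816997 9730600761/3015816997]

step 0: x̄ = F·x = [6, 3]
step 0: P̄ = F·P·Fᵀ + Q = [25 -20; -20 40]
step 0: y = z − H·x̄ = [3, 18]
step 0: S = H·P̄·Hᵀ + R = [28 95; 95 388]
step 0: K = P̄·Hᵀ·S⁻¹ = [-225/613 -95/613; -580/613 300/613]
step 0: x' = x̄ + K·y = [1293/613, 5499/613]
step 0: P' = (I − K·H)·P̄ = [675/613 1740/613; 1740/613 6120/613]
step 1: x̄ = F·x = [13584/613, -15204/613]
step 1: P̄ = F·P·Fᵀ + Q = [41713/613 -42330/613; -42330/613 46541/613]
step 1: y = z − H·x̄ = [15423/613, 54117/613]
step 1: S = H·P̄·Hᵀ + R = [43552/613 167469/613; 167469/613 677777/613]
step 1: K = P̄·Hᵀ·S⁻¹ = [-369080/2402411 -502407/2402411; -604833/2402411 764534/2402411]
step 1: x' = x̄ + K·y = [-402495/2402411, -7308825/2402411]
step 1: P' = (I − K·H)·P̄ = [1107240/2402411 1814499/2402411; 1814499/2402411 7737099/2402411]
step 2: x̄ = F·x = [-15422640/2402411, 21523980/2402411]
step 2: P̄ = F·P·Fᵀ + Q = [52295759/2402411 -51466110/2402411; -51466110/2402411 64658959/2402411]
step 2: y = z − H·x̄ = [-8215407/2402411, -6381301/218401]
step 2: S = H·P̄·Hᵀ + R = [59502992/2402411 18941217/218401; 18941217/218401 77393153/218401]
step 2: K = P̄·Hᵀ·S⁻¹ = [-461842948/3015816997 -625060161/3015816997; -760468683/3015816997 962127538/3015816997]
step 2: x' = x̄ + K·y = [482030457/3015816997, 1508511593/3015816997]
step 2: P' = (I − K·H)·P̄ = [1385528844/3015816997 2281406049/3015816997; 2281406049/3015816997 9730600761/3015816997]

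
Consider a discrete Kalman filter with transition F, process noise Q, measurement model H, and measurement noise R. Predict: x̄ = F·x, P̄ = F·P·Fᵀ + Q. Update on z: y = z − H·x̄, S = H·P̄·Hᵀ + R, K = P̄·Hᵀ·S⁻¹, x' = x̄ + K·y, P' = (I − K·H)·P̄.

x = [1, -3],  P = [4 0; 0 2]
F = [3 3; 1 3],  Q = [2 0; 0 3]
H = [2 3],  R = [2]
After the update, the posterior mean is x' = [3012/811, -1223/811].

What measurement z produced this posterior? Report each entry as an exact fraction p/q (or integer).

x̄ = F·x = [-6, -8]
P̄ = F·P·Fᵀ + Q = [56 30; 30 25]
S = H·P̄·Hᵀ + R = [811]
K = P̄·Hᵀ·S⁻¹ = [202/811; 135/811]
x' − x̄ = [7878/811, 5265/811] = K·y
y = (KᵀK)⁻¹·Kᵀ·(x' − x̄) = [39]
z = y + H·x̄ = [39] + [-36] = [3]

z = [3]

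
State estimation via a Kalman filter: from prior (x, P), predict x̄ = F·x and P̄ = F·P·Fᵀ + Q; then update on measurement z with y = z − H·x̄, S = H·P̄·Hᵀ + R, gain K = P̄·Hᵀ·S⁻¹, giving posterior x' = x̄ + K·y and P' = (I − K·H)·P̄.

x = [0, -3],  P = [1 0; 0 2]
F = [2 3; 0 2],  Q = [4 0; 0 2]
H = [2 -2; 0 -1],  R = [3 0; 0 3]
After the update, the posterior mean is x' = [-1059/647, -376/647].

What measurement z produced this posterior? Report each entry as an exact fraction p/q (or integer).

x̄ = F·x = [-9, -6]
P̄ = F·P·Fᵀ + Q = [26 12; 12 10]
S = H·P̄·Hᵀ + R = [51 -4; -4 13]
K = P̄·Hᵀ·S⁻¹ = [316/647 -500/647; 12/647 -494/647]
x' − x̄ = [4764/647, 3506/647] = K·y
y = (KᵀK)⁻¹·Kᵀ·(x' − x̄) = [4, -7]
z = y + H·x̄ = [4, -7] + [-6, 6] = [-2, -1]

z = [-2, -1]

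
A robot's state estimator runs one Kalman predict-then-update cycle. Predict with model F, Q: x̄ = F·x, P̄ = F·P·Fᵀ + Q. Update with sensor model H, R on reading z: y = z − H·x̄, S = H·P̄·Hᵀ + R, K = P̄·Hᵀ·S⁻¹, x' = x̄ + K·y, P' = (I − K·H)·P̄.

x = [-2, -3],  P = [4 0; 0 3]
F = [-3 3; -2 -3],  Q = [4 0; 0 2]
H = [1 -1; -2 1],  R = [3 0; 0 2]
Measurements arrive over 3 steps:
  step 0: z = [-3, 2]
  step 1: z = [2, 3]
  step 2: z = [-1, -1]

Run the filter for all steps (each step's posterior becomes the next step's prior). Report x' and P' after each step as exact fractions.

step 0: x̄ = F·x = [-3, 13]
step 0: P̄ = F·P·Fᵀ + Q = [67 -3; -3 45]
step 0: y = z − H·x̄ = [13, -17]
step 0: S = H·P̄·Hᵀ + R = [121 -188; -188 327]
step 0: K = P̄·Hᵀ·S⁻¹ = [-2866/4223 -3417/4223; -6108/4223 -2853/4223]
step 0: x' = x̄ + K·y = [8162/4223, 23996/4223]
step 0: P' = (I − K·H)·P̄ = [15432/4223 24030/4223; 24030/4223 42354/4223]
step 1: x̄ = F·x = [47502/4223, -88312/4223]
step 1: P̄ = F·P·Fᵀ + Q = [104426/4223 -216504/4223; -216504/4223 739720/4223]
step 1: y = z − H·x̄ = [-127368/4223, 195985/4223]
step 1: S = H·P̄·Hᵀ + R = [1289823/4223 -1598084/4223; -1598084/4223 2031886/4223]
step 1: K = P̄·Hᵀ·S⁻¹ = [-3275094/7921007 -4234058/7921007; -8148272/7921007 -1836932/7921007]
step 1: x' = x̄ + K·y = [-8620888/7921007, -5138996/7921007]
step 1: P' = (I − K·H)·P̄ = [18293398/7921007 28118680/7921007; 28118680/7921007 52563496/7921007]
step 2: x̄ = F·x = [10445676/7921007, 32658764/7921007]
step 2: P̄ = F·P·Fᵀ + Q = [163259834/7921007 -278955036/7921007; -278955036/7921007 899511230/7921007]
step 2: y = z − H·x̄ = [14292081/7921007, -19688419/7921007]
step 2: S = H·P̄·Hᵀ + R = [1644444157/7921007 -2062896006/7921007; -2062896006/7921007 2684212724/7921007]
step 2: K = P̄·Hᵀ·S⁻¹ = [-978924899/2501228672 -2633063261/5002457344; -4947147599/5002457344 -2171782513/10004914688]
step 2: x' = x̄ + K·y = [9609024895/5002457344, 28796470363/10004914688]
step 2: P' = (I − K·H)·P̄ = [2784918979/1250614336 8506612655/2501228672; 8506612655/2501228672 31854668107/5002457344]

step 0: x' = [8162/4223, 23996/4223], P' = [15432/4223 24030/4223; 24030/4223 42354/4223]
step 1: x' = [-8620888/7921007, -5138996/7921007], P' = [18293398/7921007 28118680/7921007; 28118680/7921007 52563496/7921007]
step 2: x' = [9609024895/5002457344, 28796470363/10004914688], P' = [2784918979/1250614336 8506612655/2501228672; 8506612655/2501228672 31854668107/5002457344]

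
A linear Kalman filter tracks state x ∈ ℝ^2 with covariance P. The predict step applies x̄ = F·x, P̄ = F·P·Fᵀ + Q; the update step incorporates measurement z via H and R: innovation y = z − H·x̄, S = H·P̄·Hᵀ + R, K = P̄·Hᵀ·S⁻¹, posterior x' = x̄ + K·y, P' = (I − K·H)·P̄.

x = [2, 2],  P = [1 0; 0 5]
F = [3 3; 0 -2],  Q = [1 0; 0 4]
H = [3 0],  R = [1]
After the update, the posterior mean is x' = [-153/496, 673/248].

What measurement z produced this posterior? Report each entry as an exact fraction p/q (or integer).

z = [-1]

x̄ = F·x = [12, -4]
P̄ = F·P·Fᵀ + Q = [55 -30; -30 24]
S = H·P̄·Hᵀ + R = [496]
K = P̄·Hᵀ·S⁻¹ = [165/496; -45/248]
x' − x̄ = [-6105/496, 1665/248] = K·y
y = (KᵀK)⁻¹·Kᵀ·(x' − x̄) = [-37]
z = y + H·x̄ = [-37] + [36] = [-1]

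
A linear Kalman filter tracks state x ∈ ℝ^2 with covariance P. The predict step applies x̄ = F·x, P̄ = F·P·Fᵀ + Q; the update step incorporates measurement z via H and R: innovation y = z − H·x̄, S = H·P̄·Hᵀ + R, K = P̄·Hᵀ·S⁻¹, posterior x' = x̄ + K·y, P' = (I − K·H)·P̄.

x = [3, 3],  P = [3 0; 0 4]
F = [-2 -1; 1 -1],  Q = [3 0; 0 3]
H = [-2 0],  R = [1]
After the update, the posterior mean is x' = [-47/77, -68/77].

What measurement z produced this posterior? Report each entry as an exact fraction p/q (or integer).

x̄ = F·x = [-9, 0]
P̄ = F·P·Fᵀ + Q = [19 -2; -2 10]
S = H·P̄·Hᵀ + R = [77]
K = P̄·Hᵀ·S⁻¹ = [-38/77; 4/77]
x' − x̄ = [646/77, -68/77] = K·y
y = (KᵀK)⁻¹·Kᵀ·(x' − x̄) = [-17]
z = y + H·x̄ = [-17] + [18] = [1]

z = [1]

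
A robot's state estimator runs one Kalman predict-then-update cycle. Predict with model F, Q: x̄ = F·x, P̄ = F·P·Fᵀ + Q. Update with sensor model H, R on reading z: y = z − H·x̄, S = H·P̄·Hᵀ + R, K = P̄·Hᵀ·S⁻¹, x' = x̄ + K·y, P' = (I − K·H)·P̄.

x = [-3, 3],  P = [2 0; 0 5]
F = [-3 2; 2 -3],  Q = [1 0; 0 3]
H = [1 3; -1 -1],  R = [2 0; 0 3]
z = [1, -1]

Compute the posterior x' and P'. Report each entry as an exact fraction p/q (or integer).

x' = [7098/2581, -61/89]
P' = [12414/2581 -168/89; -168/89 84/89]

x̄ = F·x = [15, -15]
P̄ = F·P·Fᵀ + Q = [39 -42; -42 56]
y = z − H·x̄ = [31, -1]
S = H·P̄·Hᵀ + R = [293 -39; -39 14]
K = P̄·Hᵀ·S⁻¹ = [-1101/2581 -2514/2581; 42/89 28/89]
x' = x̄ + K·y = [7098/2581, -61/89]
P' = (I − K·H)·P̄ = [12414/2581 -168/89; -168/89 84/89]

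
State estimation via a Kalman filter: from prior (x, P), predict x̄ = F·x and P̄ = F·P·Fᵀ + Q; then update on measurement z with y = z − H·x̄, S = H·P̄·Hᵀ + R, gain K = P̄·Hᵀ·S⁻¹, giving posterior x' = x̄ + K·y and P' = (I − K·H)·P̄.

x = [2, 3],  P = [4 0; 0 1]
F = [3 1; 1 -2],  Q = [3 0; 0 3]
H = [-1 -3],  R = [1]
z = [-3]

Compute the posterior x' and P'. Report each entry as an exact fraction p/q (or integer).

x̄ = F·x = [9, -4]
P̄ = F·P·Fᵀ + Q = [40 10; 10 11]
y = z − H·x̄ = [-6]
S = H·P̄·Hᵀ + R = [200]
K = P̄·Hᵀ·S⁻¹ = [-7/20; -43/200]
x' = x̄ + K·y = [111/10, -271/100]
P' = (I − K·H)·P̄ = [31/2 -101/20; -101/20 351/200]

x' = [111/10, -271/100]
P' = [31/2 -101/20; -101/20 351/200]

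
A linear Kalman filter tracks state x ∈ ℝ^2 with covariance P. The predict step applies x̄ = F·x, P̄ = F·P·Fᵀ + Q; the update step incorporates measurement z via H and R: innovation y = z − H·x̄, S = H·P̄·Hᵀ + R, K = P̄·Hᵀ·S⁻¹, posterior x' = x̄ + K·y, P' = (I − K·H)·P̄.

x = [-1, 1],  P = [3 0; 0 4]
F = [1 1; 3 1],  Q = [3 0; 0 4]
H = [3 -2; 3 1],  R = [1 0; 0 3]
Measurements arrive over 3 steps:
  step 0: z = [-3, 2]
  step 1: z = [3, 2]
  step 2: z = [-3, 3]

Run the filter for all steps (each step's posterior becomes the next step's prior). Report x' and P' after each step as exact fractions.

step 0: x̄ = F·x = [0, -2]
step 0: P̄ = F·P·Fᵀ + Q = [10 13; 13 35]
step 0: y = z − H·x̄ = [-7, 4]
step 0: S = H·P̄·Hᵀ + R = [75 -19; -19 206]
step 0: K = P̄·Hᵀ·S⁻¹ = [1641/15089 3301/15089; -4980/15089 4961/15089]
step 0: x' = x̄ + K·y = [1717/15089, 24526/15089]
step 0: P' = (I − K·H)·P̄ = [2383/15089 2754/15089; 2754/15089 6621/15089]
step 1: x̄ = F·x = [26243/15089, 29677/15089]
step 1: P̄ = F·P·Fᵀ + Q = [59779/15089 24786/15089; 24786/15089 104948/15089]
step 1: y = z − H·x̄ = [25892/15089, -78228/15089]
step 1: S = H·P̄·Hᵀ + R = [675460/15089 253757/15089; 253757/15089 836942/15089]
step 1: K = P̄·Hᵀ·S⁻¹ = [3764871/33198239 6955275/33198239; -10533342/33198239 10306034/33198239]
step 1: x' = x̄ + K·y = [28139981/33198239, -6211517/33198239]
step 1: P' = (I − K·H)·P̄ = [5055169/33198239 5700318/33198239; 5700318/33198239 13817148/33198239]
step 2: x̄ = F·x = [21928464/33198239, 78208426/33198239]
step 2: P̄ = F·P·Fᵀ + Q = [129867670/33198239 51783927/33198239; 51783927/33198239 226308533/33198239]
step 2: y = z − H·x̄ = [-8963257/33198239, -44399101/33198239]
step 2: S = H·P̄·Hᵀ + R = [1485834277/33198239 560840183/33198239; 560840183/33198239 1805415842/33198239]
step 2: K = P̄·Hᵀ·S⁻¹ = [8098769079/71329296455 222727077/1064616365; -22613786688/71329296455 329905241/1064616365]
step 2: x' = x̄ + K·y = [24971067522/71329296455, 144581854041/71329296455]
step 2: P' = (I − K·H)·P̄ = [10848339337/71329296455 12223124466/71329296455; 12223124466/71329296455 29641580043/71329296455]

step 0: x' = [1717/15089, 24526/15089], P' = [2383/15089 2754/15089; 2754/15089 6621/15089]
step 1: x' = [28139981/33198239, -6211517/33198239], P' = [5055169/33198239 5700318/33198239; 5700318/33198239 13817148/33198239]
step 2: x' = [24971067522/71329296455, 144581854041/71329296455], P' = [10848339337/71329296455 12223124466/71329296455; 12223124466/71329296455 29641580043/71329296455]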